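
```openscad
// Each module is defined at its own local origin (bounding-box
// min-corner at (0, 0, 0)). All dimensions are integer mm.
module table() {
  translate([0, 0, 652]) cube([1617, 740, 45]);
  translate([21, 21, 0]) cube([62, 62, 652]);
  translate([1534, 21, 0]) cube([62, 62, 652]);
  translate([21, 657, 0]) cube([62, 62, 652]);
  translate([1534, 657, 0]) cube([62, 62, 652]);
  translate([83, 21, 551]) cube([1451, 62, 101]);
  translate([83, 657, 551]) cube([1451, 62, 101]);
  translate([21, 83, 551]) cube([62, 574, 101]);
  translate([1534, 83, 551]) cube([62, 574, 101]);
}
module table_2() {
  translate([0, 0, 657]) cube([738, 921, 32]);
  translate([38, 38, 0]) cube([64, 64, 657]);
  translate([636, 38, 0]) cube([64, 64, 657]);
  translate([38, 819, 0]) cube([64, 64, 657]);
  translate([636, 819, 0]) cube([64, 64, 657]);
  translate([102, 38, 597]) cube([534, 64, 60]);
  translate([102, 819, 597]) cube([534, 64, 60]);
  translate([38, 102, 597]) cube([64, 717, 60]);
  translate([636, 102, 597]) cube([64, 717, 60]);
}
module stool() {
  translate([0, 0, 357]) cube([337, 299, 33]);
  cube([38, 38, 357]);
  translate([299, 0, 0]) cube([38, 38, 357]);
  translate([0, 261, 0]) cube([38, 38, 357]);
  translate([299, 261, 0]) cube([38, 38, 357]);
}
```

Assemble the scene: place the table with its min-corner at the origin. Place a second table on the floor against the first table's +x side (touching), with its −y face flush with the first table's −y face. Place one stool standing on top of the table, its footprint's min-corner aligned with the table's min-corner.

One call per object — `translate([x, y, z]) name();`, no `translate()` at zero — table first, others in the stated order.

table();
translate([1617, 0, 0]) table_2();
translate([0, 0, 697]) stool();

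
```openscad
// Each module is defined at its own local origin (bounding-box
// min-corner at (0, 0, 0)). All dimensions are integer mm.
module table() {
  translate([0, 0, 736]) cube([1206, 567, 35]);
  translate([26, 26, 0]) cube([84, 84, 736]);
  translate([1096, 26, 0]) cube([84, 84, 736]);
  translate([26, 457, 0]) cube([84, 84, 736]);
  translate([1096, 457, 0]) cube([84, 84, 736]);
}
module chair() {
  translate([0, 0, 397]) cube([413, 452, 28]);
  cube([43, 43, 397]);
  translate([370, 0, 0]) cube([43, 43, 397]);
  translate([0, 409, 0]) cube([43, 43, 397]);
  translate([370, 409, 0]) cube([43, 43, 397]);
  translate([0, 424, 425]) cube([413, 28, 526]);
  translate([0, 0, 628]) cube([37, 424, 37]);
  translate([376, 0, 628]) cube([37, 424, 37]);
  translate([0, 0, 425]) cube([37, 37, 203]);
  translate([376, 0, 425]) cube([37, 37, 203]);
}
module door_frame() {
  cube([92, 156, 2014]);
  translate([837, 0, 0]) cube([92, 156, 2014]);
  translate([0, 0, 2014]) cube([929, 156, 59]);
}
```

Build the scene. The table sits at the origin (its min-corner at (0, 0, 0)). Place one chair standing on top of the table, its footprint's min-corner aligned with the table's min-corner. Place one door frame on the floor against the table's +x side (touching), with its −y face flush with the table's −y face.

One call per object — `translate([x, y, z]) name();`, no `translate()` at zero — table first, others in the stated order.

table();
translate([0, 0, 771]) chair();
translate([1206, 0, 0]) door_frame();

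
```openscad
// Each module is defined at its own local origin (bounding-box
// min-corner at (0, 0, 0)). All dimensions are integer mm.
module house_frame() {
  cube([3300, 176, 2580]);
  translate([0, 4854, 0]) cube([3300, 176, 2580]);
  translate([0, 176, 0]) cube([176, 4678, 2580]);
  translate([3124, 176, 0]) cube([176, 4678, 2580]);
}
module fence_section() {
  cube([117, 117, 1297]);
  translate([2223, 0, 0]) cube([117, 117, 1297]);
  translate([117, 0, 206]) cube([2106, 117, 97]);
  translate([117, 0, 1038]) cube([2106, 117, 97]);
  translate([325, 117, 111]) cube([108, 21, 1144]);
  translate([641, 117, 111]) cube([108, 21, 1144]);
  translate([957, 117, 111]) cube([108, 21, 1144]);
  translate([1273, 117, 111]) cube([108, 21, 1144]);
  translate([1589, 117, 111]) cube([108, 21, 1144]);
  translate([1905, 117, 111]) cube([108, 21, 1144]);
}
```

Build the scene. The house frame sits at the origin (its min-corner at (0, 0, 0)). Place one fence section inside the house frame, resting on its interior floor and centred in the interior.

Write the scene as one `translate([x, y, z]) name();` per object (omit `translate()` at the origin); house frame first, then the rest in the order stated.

house_frame();
translate([480, 2446, 0]) fence_section();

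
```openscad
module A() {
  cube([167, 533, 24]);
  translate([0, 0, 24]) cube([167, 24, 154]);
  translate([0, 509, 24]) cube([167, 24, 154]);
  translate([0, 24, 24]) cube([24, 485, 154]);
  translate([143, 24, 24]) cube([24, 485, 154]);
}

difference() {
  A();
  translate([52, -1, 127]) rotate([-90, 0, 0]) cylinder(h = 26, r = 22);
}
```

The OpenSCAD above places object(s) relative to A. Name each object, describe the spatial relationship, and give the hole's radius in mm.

A is an open box. The open box has a circular hole through its front wall. The hole's radius is 22 mm.

The subtracted cylinder has r = 22 mm.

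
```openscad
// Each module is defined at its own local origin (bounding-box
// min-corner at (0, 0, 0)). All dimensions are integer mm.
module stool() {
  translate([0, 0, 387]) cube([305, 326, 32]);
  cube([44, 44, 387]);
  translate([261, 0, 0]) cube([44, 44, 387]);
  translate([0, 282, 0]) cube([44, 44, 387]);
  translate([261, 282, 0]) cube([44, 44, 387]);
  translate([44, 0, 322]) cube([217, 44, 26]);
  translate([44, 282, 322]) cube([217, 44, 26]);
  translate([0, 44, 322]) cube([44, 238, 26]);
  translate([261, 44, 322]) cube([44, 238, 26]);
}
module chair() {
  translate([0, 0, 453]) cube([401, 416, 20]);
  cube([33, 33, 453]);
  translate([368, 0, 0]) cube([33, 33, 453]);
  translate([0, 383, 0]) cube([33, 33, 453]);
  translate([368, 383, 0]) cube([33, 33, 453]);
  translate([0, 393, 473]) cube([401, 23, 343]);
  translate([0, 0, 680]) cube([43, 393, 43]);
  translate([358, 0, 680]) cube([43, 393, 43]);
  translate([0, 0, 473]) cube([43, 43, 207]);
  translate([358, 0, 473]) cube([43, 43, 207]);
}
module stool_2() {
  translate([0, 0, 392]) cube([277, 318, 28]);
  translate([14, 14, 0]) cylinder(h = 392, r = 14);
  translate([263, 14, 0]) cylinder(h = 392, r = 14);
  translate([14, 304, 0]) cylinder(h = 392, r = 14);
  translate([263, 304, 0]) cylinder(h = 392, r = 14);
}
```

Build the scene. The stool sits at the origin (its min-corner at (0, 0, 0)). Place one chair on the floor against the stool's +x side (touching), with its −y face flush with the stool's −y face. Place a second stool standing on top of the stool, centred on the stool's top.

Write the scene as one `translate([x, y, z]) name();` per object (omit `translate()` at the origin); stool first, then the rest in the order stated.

stool();
translate([305, 0, 0]) chair();
translate([14, 4, 419]) stool_2();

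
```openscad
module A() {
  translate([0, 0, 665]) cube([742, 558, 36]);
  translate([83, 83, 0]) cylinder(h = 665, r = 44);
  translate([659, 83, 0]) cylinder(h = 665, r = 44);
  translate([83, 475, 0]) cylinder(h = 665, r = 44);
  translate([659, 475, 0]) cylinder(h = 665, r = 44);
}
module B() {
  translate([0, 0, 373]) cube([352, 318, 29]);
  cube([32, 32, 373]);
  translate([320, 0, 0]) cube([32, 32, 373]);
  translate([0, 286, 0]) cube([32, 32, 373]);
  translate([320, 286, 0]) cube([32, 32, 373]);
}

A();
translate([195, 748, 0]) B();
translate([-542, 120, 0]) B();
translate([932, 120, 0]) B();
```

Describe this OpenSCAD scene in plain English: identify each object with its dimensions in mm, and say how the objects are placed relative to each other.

A is a rectangular dining table. The top is 742×558×36 mm with its upper surface at z = 701 mm. It stands on four round legs of 88 mm diameter, each leg's bounding box inset 39 mm from the nearest pair of top edges, running from the floor to the underside of the top.

B is a simple wooden stool: a rectangular seat 352 mm (x) by 318 mm (y), 29 mm thick, top face at z = 402 mm, on four square legs, each 32×32 mm in cross-section. The legs rest on z = 0, each flush with a corner of the seat.

Three stools sit around the table at the +y, −x, +x sides.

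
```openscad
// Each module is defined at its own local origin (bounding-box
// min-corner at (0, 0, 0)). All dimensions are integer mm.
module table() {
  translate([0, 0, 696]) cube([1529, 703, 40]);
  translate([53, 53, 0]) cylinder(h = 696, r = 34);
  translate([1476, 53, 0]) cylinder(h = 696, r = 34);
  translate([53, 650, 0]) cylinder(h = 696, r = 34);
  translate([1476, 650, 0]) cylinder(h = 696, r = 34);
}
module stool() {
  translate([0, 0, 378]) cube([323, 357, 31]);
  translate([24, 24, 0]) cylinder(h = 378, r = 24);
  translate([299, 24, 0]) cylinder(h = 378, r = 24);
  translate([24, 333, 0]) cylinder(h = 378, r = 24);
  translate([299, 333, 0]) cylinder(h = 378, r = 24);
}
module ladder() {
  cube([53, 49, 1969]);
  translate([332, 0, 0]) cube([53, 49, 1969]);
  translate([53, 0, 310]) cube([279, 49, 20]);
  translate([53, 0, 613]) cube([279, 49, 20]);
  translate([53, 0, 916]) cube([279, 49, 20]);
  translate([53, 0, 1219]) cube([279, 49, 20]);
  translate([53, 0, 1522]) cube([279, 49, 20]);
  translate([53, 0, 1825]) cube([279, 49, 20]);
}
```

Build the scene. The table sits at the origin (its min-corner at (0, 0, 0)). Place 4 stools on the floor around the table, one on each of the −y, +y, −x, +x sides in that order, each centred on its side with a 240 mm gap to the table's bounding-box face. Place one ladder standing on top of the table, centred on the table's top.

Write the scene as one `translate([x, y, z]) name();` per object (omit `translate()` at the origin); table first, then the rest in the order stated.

table();
translate([603, -597, 0]) stool();
translate([603, 943, 0]) stool();
translate([-563, 173, 0]) stool();
translate([1769, 173, 0]) stool();
translate([572, 327, 736]) ladder();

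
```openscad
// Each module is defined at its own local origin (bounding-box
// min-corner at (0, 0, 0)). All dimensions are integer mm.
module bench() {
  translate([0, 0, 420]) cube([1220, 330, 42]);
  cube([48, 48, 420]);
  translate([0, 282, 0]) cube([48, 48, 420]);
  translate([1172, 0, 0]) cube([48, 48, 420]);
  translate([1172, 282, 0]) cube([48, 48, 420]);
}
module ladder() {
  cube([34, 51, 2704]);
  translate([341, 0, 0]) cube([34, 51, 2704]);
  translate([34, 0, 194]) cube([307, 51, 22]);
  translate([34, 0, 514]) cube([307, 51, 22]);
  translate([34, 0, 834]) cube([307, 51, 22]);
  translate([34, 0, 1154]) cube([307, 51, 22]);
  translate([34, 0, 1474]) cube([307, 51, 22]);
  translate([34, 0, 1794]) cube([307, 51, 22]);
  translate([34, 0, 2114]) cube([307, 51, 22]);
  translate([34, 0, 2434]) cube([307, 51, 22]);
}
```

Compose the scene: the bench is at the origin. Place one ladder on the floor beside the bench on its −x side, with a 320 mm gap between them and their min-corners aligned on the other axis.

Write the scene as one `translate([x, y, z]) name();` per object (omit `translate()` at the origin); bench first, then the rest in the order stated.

bench();
translate([-695, 0, 0]) ladder();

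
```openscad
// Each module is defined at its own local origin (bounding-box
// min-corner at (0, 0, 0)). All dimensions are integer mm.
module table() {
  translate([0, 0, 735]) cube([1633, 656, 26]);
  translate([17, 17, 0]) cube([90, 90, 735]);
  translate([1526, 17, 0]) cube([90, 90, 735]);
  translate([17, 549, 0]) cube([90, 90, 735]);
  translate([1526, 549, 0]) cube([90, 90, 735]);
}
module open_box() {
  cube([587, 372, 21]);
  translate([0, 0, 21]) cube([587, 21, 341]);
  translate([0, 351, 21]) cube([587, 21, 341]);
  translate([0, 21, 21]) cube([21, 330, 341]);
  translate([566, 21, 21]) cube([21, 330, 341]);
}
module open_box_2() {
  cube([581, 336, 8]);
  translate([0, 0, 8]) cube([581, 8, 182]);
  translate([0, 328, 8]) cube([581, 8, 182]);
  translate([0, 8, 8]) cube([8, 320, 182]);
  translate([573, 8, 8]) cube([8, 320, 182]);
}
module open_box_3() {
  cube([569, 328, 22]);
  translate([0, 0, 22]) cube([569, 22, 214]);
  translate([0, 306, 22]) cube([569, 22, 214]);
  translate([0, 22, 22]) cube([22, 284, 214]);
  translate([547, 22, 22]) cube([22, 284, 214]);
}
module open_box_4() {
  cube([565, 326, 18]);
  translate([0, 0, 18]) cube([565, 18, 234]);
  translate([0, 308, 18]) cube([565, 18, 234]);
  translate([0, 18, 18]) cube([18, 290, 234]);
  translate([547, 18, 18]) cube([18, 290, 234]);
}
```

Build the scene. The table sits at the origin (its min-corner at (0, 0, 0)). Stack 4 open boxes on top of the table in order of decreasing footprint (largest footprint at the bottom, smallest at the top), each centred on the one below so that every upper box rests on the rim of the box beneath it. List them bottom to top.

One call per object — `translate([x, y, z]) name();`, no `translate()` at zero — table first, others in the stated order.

table();
translate([523, 142, 761]) open_box();
translate([526, 160, 1123]) open_box_2();
translate([532, 164, 1313]) open_box_3();
translate([534, 165, 1549]) open_box_4();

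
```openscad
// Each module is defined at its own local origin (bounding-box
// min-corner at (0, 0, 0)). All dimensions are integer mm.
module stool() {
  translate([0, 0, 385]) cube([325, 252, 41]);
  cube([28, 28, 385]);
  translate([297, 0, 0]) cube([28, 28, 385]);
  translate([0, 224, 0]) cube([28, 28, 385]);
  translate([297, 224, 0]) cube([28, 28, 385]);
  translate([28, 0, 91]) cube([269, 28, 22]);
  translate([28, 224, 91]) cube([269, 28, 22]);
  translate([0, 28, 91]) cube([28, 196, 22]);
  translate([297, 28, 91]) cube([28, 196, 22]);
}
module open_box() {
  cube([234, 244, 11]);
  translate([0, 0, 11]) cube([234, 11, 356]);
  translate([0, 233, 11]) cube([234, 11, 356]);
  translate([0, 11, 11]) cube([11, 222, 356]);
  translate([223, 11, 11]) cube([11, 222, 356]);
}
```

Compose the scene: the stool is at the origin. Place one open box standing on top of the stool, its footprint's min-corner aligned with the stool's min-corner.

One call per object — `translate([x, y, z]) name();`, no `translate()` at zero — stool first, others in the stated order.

stool();
translate([0, 0, 426]) open_box();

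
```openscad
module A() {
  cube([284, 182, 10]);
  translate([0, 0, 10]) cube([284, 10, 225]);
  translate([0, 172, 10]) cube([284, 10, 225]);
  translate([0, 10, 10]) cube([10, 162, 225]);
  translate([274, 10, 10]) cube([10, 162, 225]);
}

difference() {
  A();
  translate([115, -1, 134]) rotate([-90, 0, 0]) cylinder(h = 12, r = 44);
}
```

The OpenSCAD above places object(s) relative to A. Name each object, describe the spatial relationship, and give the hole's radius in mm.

The subtracted cylinder has r = 44 mm.

A is an open box. The open box has a circular hole through its front wall. The hole's radius is 44 mm.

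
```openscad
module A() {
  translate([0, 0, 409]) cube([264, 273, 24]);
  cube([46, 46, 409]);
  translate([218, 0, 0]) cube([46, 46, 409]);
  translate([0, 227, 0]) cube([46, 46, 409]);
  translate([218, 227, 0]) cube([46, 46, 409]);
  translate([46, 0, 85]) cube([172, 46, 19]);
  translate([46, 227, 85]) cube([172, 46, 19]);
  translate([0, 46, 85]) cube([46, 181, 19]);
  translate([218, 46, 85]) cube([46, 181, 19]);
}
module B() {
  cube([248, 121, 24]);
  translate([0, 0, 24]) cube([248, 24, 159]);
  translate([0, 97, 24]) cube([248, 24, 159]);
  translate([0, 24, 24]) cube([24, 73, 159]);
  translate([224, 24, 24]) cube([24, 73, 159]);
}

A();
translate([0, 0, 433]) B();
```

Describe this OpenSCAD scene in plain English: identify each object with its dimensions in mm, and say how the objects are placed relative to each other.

A is a simple wooden stool: a rectangular seat 264 mm (x) by 273 mm (y), 24 mm thick, top face at z = 433 mm, on four square legs, each 46×46 mm in cross-section. The legs rest on z = 0, each flush with a corner of the seat. Four stretchers, 46 mm wide and 19 mm tall, connect adjacent legs with their undersides at z = 85 mm, each running between the inner faces of the legs it joins and aligned with the legs' outer faces on the other axis.

B is an open storage box with external size 248×121×183 mm and wall thickness 24 mm (the base is also 24 mm thick). The base covers the whole footprint; the four walls stand on the base, with the y-facing walls full-width and the x-facing walls fitting between their inner faces.

The open box is on top of the stool.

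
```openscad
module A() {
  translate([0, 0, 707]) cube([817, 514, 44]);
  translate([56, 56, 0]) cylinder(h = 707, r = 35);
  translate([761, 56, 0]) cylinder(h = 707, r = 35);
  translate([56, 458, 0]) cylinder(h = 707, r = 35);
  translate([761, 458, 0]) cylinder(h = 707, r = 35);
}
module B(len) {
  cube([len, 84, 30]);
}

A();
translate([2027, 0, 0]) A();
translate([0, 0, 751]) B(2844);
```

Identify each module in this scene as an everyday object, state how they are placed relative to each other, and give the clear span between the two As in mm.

A is a table. B is a beam. A beam spans the tops of two tables. The clear span between the two tables is 1210 mm.

Second table starts at x = 2027; first ends at x = 817; clear span = 2027 − 817 = 1210 mm.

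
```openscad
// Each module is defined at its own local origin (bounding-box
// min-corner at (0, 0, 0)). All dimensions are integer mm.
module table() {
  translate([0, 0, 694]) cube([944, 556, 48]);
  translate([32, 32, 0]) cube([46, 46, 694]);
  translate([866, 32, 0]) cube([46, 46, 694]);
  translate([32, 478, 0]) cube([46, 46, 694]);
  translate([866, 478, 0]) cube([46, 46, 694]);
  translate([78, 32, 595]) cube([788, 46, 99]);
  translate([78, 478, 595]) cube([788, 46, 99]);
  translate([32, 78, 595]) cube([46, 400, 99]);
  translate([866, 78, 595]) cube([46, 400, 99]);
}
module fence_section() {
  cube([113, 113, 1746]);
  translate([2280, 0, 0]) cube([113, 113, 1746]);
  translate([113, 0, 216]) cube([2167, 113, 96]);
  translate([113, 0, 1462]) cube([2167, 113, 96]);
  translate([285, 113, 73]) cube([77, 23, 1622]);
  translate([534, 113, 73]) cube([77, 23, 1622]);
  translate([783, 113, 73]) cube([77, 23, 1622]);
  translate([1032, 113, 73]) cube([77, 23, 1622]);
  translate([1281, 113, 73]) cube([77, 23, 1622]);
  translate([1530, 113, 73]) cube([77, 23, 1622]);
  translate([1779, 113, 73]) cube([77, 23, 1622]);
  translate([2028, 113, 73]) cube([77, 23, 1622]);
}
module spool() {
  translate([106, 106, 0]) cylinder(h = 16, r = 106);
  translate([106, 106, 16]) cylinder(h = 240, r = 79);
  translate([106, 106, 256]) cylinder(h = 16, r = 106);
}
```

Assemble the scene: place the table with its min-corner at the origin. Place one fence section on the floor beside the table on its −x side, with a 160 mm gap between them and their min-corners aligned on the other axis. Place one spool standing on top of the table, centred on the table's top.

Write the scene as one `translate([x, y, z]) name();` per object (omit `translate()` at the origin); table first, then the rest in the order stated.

table();
translate([-2553, 0, 0]) fence_section();
translate([366, 172, 742]) spool();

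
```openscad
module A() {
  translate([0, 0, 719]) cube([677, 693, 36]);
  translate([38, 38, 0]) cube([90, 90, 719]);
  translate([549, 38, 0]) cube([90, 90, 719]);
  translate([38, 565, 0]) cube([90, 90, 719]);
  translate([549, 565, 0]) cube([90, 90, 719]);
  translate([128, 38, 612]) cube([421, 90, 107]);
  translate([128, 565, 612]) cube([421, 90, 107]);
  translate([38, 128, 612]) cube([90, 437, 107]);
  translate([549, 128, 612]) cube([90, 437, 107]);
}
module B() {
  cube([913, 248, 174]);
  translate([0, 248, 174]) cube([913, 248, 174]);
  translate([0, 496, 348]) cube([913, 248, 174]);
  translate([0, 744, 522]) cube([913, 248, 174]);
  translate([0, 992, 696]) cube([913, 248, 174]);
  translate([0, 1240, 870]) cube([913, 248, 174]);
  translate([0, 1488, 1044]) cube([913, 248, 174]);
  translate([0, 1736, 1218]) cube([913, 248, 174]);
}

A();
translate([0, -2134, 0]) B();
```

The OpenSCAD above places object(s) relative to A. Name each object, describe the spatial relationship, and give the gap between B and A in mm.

A is a table. B is a staircase. The staircase is on the floor beside the table on its −y side. The gap between the staircase and the table is 150 mm.

The staircase's nearest face is 150 mm from the table's −y face.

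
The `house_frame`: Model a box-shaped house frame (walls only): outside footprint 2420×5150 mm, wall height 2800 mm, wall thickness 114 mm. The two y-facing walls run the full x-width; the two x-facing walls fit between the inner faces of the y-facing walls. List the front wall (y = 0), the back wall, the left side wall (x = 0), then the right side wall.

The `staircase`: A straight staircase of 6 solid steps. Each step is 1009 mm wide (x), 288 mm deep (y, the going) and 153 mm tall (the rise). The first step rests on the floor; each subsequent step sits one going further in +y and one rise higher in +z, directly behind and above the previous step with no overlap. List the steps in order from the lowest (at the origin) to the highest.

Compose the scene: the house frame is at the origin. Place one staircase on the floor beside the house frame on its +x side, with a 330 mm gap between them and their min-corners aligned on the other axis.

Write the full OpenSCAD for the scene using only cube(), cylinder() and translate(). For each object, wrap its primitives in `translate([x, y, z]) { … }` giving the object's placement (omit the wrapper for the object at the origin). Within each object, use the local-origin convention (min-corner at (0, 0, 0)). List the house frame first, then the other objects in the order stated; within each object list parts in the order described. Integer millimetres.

cube([2420, 114, 2800]);
translate([0, 5036, 0]) cube([2420, 114, 2800]);
translate([0, 114, 0]) cube([114, 4922, 2800]);
translate([2306, 114, 0]) cube([114, 4922, 2800]);
translate([2750, 0, 0]) {
  cube([1009, 288, 153]);
  translate([0, 288, 153]) cube([1009, 288, 153]);
  translate([0, 576, 306]) cube([1009, 288, 153]);
  translate([0, 864, 459]) cube([1009, 288, 153]);
  translate([0, 1152, 612]) cube([1009, 288, 153]);
  translate([0, 1440, 765]) cube([1009, 288, 153]);
}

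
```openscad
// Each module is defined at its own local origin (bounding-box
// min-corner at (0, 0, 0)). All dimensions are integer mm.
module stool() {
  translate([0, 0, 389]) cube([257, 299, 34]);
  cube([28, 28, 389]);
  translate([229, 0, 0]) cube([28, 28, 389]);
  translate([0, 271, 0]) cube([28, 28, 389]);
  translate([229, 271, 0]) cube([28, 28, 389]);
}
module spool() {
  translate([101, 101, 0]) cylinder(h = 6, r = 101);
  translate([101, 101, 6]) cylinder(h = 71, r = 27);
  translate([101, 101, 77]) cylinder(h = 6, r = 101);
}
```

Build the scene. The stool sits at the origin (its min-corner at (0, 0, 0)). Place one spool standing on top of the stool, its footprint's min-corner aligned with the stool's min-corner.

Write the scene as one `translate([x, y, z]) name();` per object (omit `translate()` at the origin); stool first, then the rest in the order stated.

stool();
translate([0, 0, 423]) spool();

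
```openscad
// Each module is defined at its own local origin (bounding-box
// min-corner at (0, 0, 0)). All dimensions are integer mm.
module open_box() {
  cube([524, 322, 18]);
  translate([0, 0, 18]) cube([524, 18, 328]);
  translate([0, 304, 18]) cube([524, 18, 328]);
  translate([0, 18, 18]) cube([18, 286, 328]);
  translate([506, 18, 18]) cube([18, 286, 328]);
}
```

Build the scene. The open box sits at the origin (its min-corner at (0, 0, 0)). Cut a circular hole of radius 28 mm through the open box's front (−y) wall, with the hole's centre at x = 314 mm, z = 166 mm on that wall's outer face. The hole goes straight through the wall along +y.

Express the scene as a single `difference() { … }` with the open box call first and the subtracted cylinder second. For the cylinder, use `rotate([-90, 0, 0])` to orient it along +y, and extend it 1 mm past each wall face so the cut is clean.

difference() {
  open_box();
  translate([314, -1, 166]) rotate([-90, 0, 0]) cylinder(h = 20, r = 28);
}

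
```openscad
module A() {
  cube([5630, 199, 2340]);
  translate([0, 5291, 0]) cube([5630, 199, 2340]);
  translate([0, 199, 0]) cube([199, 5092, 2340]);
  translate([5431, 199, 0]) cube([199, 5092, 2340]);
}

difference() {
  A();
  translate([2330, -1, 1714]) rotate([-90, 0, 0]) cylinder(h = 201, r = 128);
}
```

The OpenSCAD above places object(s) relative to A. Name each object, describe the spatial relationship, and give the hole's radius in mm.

The subtracted cylinder has r = 128 mm.

A is a house frame. The house frame has a circular hole through its front wall. The hole's radius is 128 mm.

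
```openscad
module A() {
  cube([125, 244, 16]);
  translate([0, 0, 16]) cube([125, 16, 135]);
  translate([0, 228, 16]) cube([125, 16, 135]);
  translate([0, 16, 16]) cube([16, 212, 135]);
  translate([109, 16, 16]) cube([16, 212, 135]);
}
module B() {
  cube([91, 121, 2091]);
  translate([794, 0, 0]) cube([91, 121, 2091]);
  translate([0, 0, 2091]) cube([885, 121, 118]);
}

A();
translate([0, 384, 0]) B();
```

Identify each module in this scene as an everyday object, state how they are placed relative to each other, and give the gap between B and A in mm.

A is an open box. B is a door frame. The door frame is on the floor beside the open box on its +y side. The gap between the door frame and the open box is 140 mm.

The door frame's nearest face is 140 mm from the open box's +y face.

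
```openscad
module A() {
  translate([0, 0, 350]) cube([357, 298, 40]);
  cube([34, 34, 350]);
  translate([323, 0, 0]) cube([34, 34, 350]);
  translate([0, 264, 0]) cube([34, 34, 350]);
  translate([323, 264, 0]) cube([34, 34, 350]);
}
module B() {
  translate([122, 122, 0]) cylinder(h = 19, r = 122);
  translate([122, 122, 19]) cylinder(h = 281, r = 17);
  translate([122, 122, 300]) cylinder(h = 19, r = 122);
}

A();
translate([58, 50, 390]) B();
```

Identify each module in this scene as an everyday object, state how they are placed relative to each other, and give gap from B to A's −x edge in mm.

The spool's min-x is at 58; the stool's min-x is 0; gap = 58 mm.

A is a stool. B is a spool. The spool is on top of the stool. The gap from the spool to the stool's −x edge is 58 mm.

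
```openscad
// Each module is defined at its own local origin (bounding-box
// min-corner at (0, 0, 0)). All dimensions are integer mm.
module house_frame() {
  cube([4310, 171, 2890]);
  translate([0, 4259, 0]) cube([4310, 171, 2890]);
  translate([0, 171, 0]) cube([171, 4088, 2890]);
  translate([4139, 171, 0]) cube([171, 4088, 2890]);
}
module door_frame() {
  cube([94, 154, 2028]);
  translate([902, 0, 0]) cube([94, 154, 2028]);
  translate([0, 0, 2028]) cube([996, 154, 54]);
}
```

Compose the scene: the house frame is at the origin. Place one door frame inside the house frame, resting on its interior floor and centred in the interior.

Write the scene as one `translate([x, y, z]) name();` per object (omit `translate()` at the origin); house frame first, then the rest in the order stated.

house_frame();
translate([1657, 2138, 0]) door_frame();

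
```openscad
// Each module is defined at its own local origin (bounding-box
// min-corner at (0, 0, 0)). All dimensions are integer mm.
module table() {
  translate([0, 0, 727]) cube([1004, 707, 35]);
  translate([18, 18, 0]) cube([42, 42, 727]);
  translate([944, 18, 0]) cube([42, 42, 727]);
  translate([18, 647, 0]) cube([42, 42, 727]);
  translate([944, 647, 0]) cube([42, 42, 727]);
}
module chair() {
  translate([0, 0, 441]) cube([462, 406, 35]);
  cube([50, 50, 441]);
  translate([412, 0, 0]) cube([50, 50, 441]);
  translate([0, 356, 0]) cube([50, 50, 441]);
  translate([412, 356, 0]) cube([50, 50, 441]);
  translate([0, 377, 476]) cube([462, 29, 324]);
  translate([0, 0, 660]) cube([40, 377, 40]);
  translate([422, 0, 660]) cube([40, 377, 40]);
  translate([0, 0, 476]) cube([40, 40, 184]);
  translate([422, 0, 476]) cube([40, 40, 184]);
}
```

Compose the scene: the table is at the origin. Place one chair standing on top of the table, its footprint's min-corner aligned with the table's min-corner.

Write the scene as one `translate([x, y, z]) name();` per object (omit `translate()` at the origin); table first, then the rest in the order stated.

table();
translate([0, 0, 762]) chair();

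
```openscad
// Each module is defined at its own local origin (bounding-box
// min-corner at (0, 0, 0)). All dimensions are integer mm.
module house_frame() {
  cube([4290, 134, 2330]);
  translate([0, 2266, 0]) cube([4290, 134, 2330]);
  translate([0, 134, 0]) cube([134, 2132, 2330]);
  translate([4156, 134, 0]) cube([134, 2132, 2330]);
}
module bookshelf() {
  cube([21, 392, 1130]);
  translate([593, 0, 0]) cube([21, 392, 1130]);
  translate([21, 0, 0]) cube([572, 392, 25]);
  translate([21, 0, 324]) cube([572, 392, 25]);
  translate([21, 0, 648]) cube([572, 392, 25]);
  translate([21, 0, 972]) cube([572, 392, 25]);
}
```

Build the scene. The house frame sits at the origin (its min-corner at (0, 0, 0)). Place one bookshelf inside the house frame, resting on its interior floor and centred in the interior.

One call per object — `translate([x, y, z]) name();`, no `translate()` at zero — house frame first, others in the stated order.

house_frame();
translate([1838, 1004, 0]) bookshelf();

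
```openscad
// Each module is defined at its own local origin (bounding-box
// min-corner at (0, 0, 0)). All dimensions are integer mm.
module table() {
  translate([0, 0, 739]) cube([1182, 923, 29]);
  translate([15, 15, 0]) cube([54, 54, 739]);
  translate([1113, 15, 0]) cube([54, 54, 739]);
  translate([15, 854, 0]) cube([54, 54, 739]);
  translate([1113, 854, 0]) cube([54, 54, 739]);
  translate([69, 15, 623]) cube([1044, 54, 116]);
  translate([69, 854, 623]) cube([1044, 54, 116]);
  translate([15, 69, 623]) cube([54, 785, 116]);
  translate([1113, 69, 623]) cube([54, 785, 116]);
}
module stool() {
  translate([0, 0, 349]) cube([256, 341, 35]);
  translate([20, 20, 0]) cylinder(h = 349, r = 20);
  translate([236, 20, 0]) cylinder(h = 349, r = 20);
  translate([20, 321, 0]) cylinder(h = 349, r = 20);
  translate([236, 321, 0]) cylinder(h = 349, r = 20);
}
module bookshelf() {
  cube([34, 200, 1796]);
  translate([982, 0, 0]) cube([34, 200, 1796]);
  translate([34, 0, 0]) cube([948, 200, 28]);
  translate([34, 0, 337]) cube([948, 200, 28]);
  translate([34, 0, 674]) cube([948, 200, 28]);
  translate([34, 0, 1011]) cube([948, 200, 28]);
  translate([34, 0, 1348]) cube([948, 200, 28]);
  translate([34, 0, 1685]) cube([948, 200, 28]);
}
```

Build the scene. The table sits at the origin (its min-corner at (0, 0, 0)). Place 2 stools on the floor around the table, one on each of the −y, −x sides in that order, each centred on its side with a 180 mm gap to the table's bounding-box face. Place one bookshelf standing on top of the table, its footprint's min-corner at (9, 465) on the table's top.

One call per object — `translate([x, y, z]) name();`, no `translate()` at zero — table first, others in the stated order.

table();
translate([463, -521, 0]) stool();
translate([-436, 291, 0]) stool();
translate([9, 465, 768]) bookshelf();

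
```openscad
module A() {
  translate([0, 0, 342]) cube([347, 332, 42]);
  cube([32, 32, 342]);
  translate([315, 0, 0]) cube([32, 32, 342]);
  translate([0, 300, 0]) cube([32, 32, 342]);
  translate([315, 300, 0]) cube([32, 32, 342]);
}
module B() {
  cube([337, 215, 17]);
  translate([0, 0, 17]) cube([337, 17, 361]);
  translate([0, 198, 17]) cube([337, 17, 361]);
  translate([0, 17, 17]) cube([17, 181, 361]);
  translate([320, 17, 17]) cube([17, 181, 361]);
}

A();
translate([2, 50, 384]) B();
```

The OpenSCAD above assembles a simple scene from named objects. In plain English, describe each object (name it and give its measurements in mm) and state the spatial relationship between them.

A is a four-legged stool. The seat is 347×332 mm, 42 mm thick, top at z = 384 mm. It stands on four square legs, each 32×32 mm in cross-section, from z = 0 to the seat underside, each flush with a corner of the seat.

B is an open storage box with external size 337×215×378 mm and wall thickness 17 mm (the base is also 17 mm thick). The base covers the whole footprint; the four walls stand on the base, with the y-facing walls full-width and the x-facing walls fitting between their inner faces.

The open box is on top of the stool.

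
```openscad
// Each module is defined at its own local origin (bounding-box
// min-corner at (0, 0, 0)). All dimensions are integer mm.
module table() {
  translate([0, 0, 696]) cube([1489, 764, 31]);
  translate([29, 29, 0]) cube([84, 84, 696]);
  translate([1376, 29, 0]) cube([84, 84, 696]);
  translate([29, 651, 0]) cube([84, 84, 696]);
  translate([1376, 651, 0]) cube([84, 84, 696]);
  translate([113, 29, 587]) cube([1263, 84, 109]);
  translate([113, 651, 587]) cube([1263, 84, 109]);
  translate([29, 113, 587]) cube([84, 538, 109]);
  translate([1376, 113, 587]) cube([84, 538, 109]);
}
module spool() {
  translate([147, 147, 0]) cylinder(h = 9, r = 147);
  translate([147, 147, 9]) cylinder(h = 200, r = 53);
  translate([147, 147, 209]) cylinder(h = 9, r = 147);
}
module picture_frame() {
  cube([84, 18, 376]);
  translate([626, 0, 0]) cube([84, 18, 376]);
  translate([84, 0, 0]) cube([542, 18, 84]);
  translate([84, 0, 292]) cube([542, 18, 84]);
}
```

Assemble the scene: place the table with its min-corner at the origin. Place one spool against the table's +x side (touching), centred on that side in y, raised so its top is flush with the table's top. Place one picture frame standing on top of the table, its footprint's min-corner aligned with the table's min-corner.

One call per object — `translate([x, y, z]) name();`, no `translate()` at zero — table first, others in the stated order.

table();
translate([1489, 235, 509]) spool();
translate([0, 0, 727]) picture_frame();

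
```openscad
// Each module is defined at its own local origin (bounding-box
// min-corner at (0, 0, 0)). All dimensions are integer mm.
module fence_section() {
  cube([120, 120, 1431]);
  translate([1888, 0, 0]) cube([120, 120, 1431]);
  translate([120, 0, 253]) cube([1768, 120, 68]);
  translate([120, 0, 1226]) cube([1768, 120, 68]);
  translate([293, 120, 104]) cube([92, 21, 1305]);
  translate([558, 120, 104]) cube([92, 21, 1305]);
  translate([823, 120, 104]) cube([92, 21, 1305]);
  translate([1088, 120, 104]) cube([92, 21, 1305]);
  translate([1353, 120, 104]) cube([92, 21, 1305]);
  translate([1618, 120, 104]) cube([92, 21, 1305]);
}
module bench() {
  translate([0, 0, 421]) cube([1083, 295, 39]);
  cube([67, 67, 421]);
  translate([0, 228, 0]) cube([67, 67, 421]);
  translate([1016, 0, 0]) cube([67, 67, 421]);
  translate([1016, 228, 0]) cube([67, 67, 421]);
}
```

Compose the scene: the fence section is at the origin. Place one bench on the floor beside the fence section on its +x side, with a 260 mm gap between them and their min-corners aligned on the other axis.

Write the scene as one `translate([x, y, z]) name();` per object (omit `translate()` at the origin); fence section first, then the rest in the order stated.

fence_section();
translate([2268, 0, 0]) bench();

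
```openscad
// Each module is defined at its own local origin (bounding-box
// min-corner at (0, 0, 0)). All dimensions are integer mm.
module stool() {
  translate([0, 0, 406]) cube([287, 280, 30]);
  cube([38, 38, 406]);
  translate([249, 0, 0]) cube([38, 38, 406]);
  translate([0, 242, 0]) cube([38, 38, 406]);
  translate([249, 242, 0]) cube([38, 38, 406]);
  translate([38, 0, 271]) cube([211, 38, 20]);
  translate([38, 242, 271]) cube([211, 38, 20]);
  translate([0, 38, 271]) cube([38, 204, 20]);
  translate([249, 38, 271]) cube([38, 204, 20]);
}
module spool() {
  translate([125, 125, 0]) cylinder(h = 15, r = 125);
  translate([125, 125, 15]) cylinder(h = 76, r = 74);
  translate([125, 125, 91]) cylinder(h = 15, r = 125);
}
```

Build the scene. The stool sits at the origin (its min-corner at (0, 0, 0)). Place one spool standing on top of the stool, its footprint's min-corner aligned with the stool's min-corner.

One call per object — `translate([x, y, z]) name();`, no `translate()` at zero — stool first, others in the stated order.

stool();
translate([0, 0, 436]) spool();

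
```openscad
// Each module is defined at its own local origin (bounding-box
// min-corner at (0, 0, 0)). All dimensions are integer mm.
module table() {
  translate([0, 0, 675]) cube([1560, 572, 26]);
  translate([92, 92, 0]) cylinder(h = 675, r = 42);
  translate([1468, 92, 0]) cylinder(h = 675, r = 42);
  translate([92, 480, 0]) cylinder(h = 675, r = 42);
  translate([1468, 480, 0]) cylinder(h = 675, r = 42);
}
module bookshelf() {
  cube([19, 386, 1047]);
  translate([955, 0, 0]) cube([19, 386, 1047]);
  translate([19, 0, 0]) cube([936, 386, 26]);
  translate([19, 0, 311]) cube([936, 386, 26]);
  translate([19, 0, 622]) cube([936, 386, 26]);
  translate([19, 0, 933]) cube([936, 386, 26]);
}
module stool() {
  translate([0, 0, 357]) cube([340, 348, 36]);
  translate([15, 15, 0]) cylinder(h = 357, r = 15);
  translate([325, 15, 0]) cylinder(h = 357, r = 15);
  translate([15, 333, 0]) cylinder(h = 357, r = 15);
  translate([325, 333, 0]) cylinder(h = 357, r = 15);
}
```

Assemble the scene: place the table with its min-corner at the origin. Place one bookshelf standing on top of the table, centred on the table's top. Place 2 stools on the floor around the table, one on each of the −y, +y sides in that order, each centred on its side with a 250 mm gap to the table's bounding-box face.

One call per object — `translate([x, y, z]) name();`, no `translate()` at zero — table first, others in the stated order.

table();
translate([293, 93, 701]) bookshelf();
translate([610, -598, 0]) stool();
translate([610, 822, 0]) stool();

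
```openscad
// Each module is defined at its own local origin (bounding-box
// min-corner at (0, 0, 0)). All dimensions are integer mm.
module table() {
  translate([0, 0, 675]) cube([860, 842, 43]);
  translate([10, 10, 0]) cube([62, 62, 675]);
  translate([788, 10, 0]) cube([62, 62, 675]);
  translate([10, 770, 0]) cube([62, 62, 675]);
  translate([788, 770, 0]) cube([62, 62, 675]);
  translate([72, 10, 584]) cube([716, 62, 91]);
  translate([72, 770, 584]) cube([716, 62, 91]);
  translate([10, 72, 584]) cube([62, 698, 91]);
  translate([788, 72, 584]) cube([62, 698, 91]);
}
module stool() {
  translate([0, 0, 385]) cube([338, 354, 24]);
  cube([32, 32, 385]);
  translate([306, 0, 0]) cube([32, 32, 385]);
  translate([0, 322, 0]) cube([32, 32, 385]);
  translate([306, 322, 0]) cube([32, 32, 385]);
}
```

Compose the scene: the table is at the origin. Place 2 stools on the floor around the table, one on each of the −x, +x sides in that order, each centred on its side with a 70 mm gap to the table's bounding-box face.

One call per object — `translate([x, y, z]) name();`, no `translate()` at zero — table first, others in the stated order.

table();
translate([-408, 244, 0]) stool();
translate([930, 244, 0]) stool();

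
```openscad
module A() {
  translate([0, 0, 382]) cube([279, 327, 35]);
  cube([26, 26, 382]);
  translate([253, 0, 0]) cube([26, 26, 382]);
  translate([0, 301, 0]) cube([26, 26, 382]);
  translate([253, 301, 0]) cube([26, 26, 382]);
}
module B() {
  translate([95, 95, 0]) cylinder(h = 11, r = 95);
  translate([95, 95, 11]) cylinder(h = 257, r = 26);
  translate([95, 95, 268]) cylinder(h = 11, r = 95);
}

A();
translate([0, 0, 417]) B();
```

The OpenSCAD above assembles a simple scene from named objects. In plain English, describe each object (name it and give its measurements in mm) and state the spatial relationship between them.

A is a four-legged stool. The seat is a 279×327×35 mm slab whose top surface is at z = 417 mm; four square legs, each 26×26 mm in cross-section, run from the floor (z = 0) to the underside of the seat, each flush with a corner of the seat.

B is a spool: two coaxial disc flanges of radius 95 mm and thickness 11 mm, joined by a core cylinder of radius 26 mm and height 257 mm. The lower flange rests on z = 0 and the three cylinders share a vertical axis.

The spool is on top of the stool.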